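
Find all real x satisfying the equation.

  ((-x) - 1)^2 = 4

Step 1. [((-x) - 1)^2 = 4] LHS squared, RHS 4 ≥ 0: apply √ (±) ⇒ sqrt: (-x) - 1 = 2 or -2.
Step 2. [(-x) - 1 = 2 or -2] add 1: x sits inside (… - 1). So sub: -x = 3 or -1.
Step 3. [-x = 3 or -1] leading − — multiply by −1. So neg: x = -3 or 1.

Answer: x ∈ {-3, 1}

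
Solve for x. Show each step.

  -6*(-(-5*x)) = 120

Step 1. [-6*(-(-5*x)) = 120] LHS = -6·(…); ÷-6 both sides ⇒ div: -(-5*x) = -20.
Step 2. [-(-5*x) = -20] LHS negated; negate both sides. So neg: -5*x = 20.
Step 3. [-5*x = 20] divide by the outer -5, so div: x = -4.

Answer: x ∈ {-4}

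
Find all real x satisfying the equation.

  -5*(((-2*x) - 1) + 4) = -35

Step 1. [-5*(((-2*x) - 1) + 4) = -35] LHS = -5·(…); ÷-5 both sides ⇒ div: ((-2*x) - 1) + 4 = 7.
Step 2. [((-2*x) - 1) + 4 = 7] the outer +4 inverts by subtracting 4 ⇒ sub: (-2*x) - 1 = 3.
Step 3. [(-2*x) - 1 = 3] the outer -1 inverts by adding 1. So sub: -2*x = 4.
Step 4. [-2*x = 4] -2·(inner) — divide through by -2. So div: x = -2.

Answer: x ∈ {-2}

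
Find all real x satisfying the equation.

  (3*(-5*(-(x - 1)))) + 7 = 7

Step 1. [(3*(-5*(-(x - 1)))) + 7 = 7] subtract 7: x sits inside (… + 7) ⇒ sub: 3*(-5*(-(x - 1))) = 0.
Step 2. [3*(-5*(-(x - 1))) = 0] LHS = 3·(…); ÷3 both sides ⇒ div: -5*(-(x - 1)) = 0.
Step 3. [-5*(-(x - 1)) = 0] -5·(inner) — divide through by -5 ⇒ div: -(x - 1) = 0.
Step 4. [-(x - 1) = 0] flip signs both sides ⇒ neg: x - 1 = 0.
Step 5. [x - 1 = 0] the outer -1 inverts by adding 1. So sub: x = 1.

Answer: x ∈ {1}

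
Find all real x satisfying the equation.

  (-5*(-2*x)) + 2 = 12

Step 1. [(-5*(-2*x)) + 2 = 12] +2 is outermost — subtract 2 both sides, so sub: -5*(-2*x) = 10.
Step 2. [-5*(-2*x) = 10] leading coefficient -5: divide by -5. So div: -2*x = -2.
Step 3. [-2*x = -2] divide by the outer -2. So div: x = 1.

Answer: x ∈ {1}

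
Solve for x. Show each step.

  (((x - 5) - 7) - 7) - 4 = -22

Step 1. [(((x - 5) - 7) - 7) - 4 = -22] add 4: x sits inside (… - 4), so sub: ((x - 5) - 7) - 7 = -18.
Step 2. [((x - 5) - 7) - 7 = -18] -7 is outermost — add 7 both sides, so sub: (x - 5) - 7 = -11.
Step 3. [(x - 5) - 7 = -11] add 7: x sits inside (… - 7). So sub: x - 5 = -4.
Step 4. [x - 5 = -4] peel the -5: add 5 from each side ⇒ sub: x = 1.

Answer: x ∈ {1}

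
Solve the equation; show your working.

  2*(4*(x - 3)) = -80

Step 1. [2*(4*(x - 3)) = -80] leading coefficient 2: divide by 2. So div: 4*(x - 3) = -40.
Step 2. [4*(x - 3) = -40] LHS = 4·(…); ÷4 both sides ⇒ div: x - 3 = -10.
Step 3. [x - 3 = -10] 3 comes off first (add 3) ⇒ sub: x = -7.

Answer: x ∈ {-7}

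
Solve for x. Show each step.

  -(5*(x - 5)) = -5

Step 1. [-(5*(x - 5)) = -5] flip signs both sides. So neg: 5*(x - 5) = 5.
Step 2. [5*(x - 5) = 5] 5 out front; divide by 5, so div: x - 5 = 1.
Step 3. [x - 5 = 1] the outer -5 inverts by adding 5. So sub: x = 6.

Answer: x ∈ {6}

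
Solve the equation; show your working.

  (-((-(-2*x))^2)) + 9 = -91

Step 1. [(-((-(-2*x))^2)) + 9 = -91] peel the +9: subtract 9 from each side. So sub: -((-(-2*x))^2) = -100.
Step 2. [-((-(-2*x))^2) = -100] LHS negated; negate both sides, so neg: (-(-2*x))^2 = 100.
Step 3. [(-(-2*x))^2 = 100] LHS squared, RHS 100 ≥ 0: apply √ (±), so sqrt: -(-2*x) = 10 or -10.
Step 4. [-(-2*x) = 10 or -10] flip signs both sides. So neg: -2*x = -10 or 10.
Step 5. [-2*x = -10 or 10] divide by the outer -2. So div: x = 5 or -5.

Answer: x ∈ {-5, 5}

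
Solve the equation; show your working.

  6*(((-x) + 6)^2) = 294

Step 1. [6*(((-x) + 6)^2) = 294] divide by the outer 6 ⇒ div: ((-x) + 6)^2 = 49.
Step 2. [((-x) + 6)^2 = 49] √ both sides: 49 ≥ 0 gives two branches ⇒ sqrt: (-x) + 6 = 7 or -7.
Step 3. [(-x) + 6 = 7 or -7] subtract 6: x sits inside (… + 6), so sub: -x = 1 or -13.
Step 4. [-x = 1 or -13] flip signs both sides ⇒ neg: x = -1 or 13.

Answer: x ∈ {-1, 13}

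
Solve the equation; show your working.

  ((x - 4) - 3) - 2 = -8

Step 1. [((x - 4) - 3) - 2 = -8] -2 is outermost — add 2 both sides. So sub: (x - 4) - 3 = -6.
Step 2. [(x - 4) - 3 = -6] peel the -3: add 3 from each side, so sub: x - 4 = -3.
Step 3. [x - 4 = -3] add 4: x sits inside (… - 4). So sub: x = 1.

Answer: x ∈ {1}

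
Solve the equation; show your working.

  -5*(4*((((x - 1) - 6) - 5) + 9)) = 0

Step 1. [-5*(4*((((x - 1) - 6) - 5) + 9)) = 0] -5 out front; divide by -5. So div: 4*((((x - 1) - 6) - 5) + 9) = 0.
Step 2. [4*((((x - 1) - 6) - 5) + 9) = 0] leading coefficient 4: divide by 4, so div: (((x - 1) - 6) - 5) + 9 = 0.
Step 3. [(((x - 1) - 6) - 5) + 9 = 0] 9 comes off first (subtract 9) ⇒ sub: ((x - 1) - 6) - 5 = -9.
Step 4. [((x - 1) - 6) - 5 = -9] the outer -5 inverts by adding 5. So sub: (x - 1) - 6 = -4.
Step 5. [(x - 1) - 6 = -4] -6 is outermost — add 6 both sides ⇒ sub: x - 1 = 2.
Step 6. [x - 1 = 2] peel the -1: add 1 from each side, so sub: x = 3.

Answer: x ∈ {3}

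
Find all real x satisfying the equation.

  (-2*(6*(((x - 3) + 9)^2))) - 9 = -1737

Step 1. [(-2*(6*(((x - 3) + 9)^2))) - 9 = -1737] -9 is outermost — add 9 both sides, so sub: -2*(6*(((x - 3) + 9)^2)) = -1728.
Step 2. [-2*(6*(((x - 3) + 9)^2)) = -1728] -2·(inner) — divide through by -2. So div: 6*(((x - 3) + 9)^2) = 864.
Step 3. [6*(((x - 3) + 9)^2) = 864] divide by the outer 6 ⇒ div: ((x - 3) + 9)^2 = 144.
Step 4. [((x - 3) + 9)^2 = 144] √ both sides: 144 ≥ 0 gives two branches ⇒ sqrt: (x - 3) + 9 = 12 or -12.
Step 5. [(x - 3) + 9 = 12 or -12] the outer +9 inverts by subtracting 9. So sub: x - 3 = 3 or -21.
Step 6. [x - 3 = 3 or -21] 3 comes off first (add 3). So sub: x = 6 or -18.

Answer: x ∈ {-18, 6}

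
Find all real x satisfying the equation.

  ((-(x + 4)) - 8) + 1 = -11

Step 1. [((-(x + 4)) - 8) + 1 = -11] 1 comes off first (subtract 1). So sub: (-(x + 4)) - 8 = -12.
Step 2. [(-(x + 4)) - 8 = -12] 8 comes off first (add 8), so sub: -(x + 4) = -4.
Step 3. [-(x + 4) = -4] flip signs both sides, so neg: x + 4 = 4.
Step 4. [x + 4 = 4] 4 comes off first (subtract 4), so sub: x = 0.

Answer: x ∈ {0}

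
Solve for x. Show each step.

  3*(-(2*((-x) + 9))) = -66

Step 1. [3*(-(2*((-x) + 9))) = -66] leading coefficient 3: divide by 3. So div: -(2*((-x) + 9)) = -22.
Step 2. [-(2*((-x) + 9)) = -22] leading − — multiply by −1 ⇒ neg: 2*((-x) + 9) = 22.
Step 3. [2*((-x) + 9) = 22] 2·(inner) — divide through by 2. So div: (-x) + 9 = 11.
Step 4. [(-x) + 9 = 11] peel the +9: subtract 9 from each side. So sub: -x = 2.
Step 5. [-x = 2] LHS negated; negate both sides, so neg: x = -2.

Answer: x ∈ {-2}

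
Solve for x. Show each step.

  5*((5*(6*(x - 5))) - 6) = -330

Step 1. [5*((5*(6*(x - 5))) - 6) = -330] divide by the outer 5, so div: (5*(6*(x - 5))) - 6 = -66.
Step 2. [(5*(6*(x - 5))) - 6 = -66] the outer -6 inverts by adding 6 ⇒ sub: 5*(6*(x - 5)) = -60.
Step 3. [5*(6*(x - 5)) = -60] divide by the outer 5. So div: 6*(x - 5) = -12.
Step 4. [6*(x - 5) = -12] divide by the outer 6. So div: x - 5 = -2.
Step 5. [x - 5 = -2] 5 comes off first (add 5), so sub: x = 3.

Answer: x ∈ {3}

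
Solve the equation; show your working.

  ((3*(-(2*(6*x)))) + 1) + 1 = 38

Step 1. [((3*(-(2*(6*x)))) + 1) + 1 = 38] subtract 1: x sits inside (… + 1) ⇒ sub: (3*(-(2*(6*x)))) + 1 = 37.
Step 2. [(3*(-(2*(6*x)))) + 1 = 37] 1 comes off first (subtract 1) ⇒ sub: 3*(-(2*(6*x))) = 36.
Step 3. [3*(-(2*(6*x))) = 36] 3 out front; divide by 3 ⇒ div: -(2*(6*x)) = 12.
Step 4. [-(2*(6*x)) = 12] leading − — multiply by −1, so neg: 2*(6*x) = -12.
Step 5. [2*(6*x) = -12] divide by the outer 2. So div: 6*x = -6.
Step 6. [6*x = -6] 6 out front; divide by 6. So div: x = -1.

Answer: x ∈ {-1}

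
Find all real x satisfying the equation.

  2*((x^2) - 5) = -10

Step 1. [2*((x^2) - 5) = -10] leading coefficient 2: divide by 2 ⇒ div: (x^2) - 5 = -5.
Step 2. [(x^2) - 5 = -5] the outer -5 inverts by adding 5, so sub: x^2 = 0.
Step 3. [x^2 = 0] LHS squared, RHS 0 ≥ 0: apply √ (±) ⇒ sqrt: x = 0.

Answer: x ∈ {0}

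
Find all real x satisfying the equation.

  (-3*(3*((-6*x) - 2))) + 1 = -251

Step 1. [(-3*(3*((-6*x) - 2))) + 1 = -251] 1 comes off first (subtract 1) ⇒ sub: -3*(3*((-6*x) - 2)) = -252.
Step 2. [-3*(3*((-6*x) - 2)) = -252] LHS = -3·(…); ÷-3 both sides. So div: 3*((-6*x) - 2) = 84.
Step 3. [3*((-6*x) - 2) = 84] leading coefficient 3: divide by 3 ⇒ div: (-6*x) - 2 = 28.
Step 4. [(-6*x) - 2 = 28] add 2: x sits inside (… - 2) ⇒ sub: -6*x = 30.
Step 5. [-6*x = 30] LHS = -6·(…); ÷-6 both sides ⇒ div: x = -5.

Answer: x ∈ {-5}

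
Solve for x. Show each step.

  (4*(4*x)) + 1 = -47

Step 1. [(4*(4*x)) + 1 = -47] subtract 1: x sits inside (… + 1). So sub: 4*(4*x) = -48.
Step 2. [4*(4*x) = -48] leading coefficient 4: divide by 4 ⇒ div: 4*x = -12.
Step 3. [4*x = -12] leading coefficient 4: divide by 4, so div: x = -3.

Answer: x ∈ {-3}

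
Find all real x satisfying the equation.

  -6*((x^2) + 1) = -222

Step 1. [-6*((x^2) + 1) = -222] -6·(inner) — divide through by -6, so div: (x^2) + 1 = 37.
Step 2. [(x^2) + 1 = 37] 1 comes off first (subtract 1), so sub: x^2 = 36.
Step 3. [x^2 = 36] 36 ≥ 0, LHS is (·)² — take ±√. So sqrt: x = 6 or -6.

Answer: x ∈ {-6, 6}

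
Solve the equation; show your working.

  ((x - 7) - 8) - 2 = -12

Step 1. [((x - 7) - 8) - 2 = -12] add 2: x sits inside (… - 2) ⇒ sub: (x - 7) - 8 = -10.
Step 2. [(x - 7) - 8 = -10] add 8: x sits inside (… - 8). So sub: x - 7 = -2.
Step 3. [x - 7 = -2] peel the -7: add 7 from each side. So sub: x = 5.

Answer: x ∈ {5}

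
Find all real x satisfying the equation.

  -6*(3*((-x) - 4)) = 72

Step 1. [-6*(3*((-x) - 4)) = 72] LHS = -6·(…); ÷-6 both sides. So div: 3*((-x) - 4) = -12.
Step 2. [3*((-x) - 4) = -12] divide by the outer 3. So div: (-x) - 4 = -4.
Step 3. [(-x) - 4 = -4] 4 comes off first (add 4) ⇒ sub: -x = 0.
Step 4. [-x = 0] leading − — multiply by −1, so neg: x = 0.

Answer: x ∈ {0}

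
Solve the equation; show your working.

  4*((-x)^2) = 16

Step 1. [4*((-x)^2) = 16] 4 out front; divide by 4. So div: (-x)^2 = 4.
Step 2. [(-x)^2 = 4] √ both sides: 4 ≥ 0 gives two branches, so sqrt: -x = 2 or -2.
Step 3. [-x = 2 or -2] LHS negated; negate both sides ⇒ neg: x = -2 or 2.

Answer: x ∈ {-2, 2}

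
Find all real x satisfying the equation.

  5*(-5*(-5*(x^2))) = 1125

Step 1. [5*(-5*(-5*(x^2))) = 1125] leading coefficient 5: divide by 5 ⇒ div: -5*(-5*(x^2)) = 225.
Step 2. [-5*(-5*(x^2)) = 225] leading coefficient -5: divide by -5 ⇒ div: -5*(x^2) = -45.
Step 3. [-5*(x^2) = -45] leading coefficient -5: divide by -5 ⇒ div: x^2 = 9.
Step 4. [x^2 = 9] LHS squared, RHS 9 ≥ 0: apply √ (±), so sqrt: x = 3 or -3.

Answer: x ∈ {-3, 3}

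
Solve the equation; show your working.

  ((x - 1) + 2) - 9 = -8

Step 1. [((x - 1) + 2) - 9 = -8] add 9: x sits inside (… - 9) ⇒ sub: (x - 1) + 2 = 1.
Step 2. [(x - 1) + 2 = 1] peel the +2: subtract 2 from each side. So sub: x - 1 = -1.
Step 3. [x - 1 = -1] the outer -1 inverts by adding 1 ⇒ sub: x = 0.

Answer: x ∈ {0}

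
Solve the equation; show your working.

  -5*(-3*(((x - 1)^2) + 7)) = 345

Step 1. [-5*(-3*(((x - 1)^2) + 7)) = 345] leading coefficient -5: divide by -5. So div: -3*(((x - 1)^2) + 7) = -69.
Step 2. [-3*(((x - 1)^2) + 7) = -69] LHS = -3·(…); ÷-3 both sides. So div: ((x - 1)^2) + 7 = 23.
Step 3. [((x - 1)^2) + 7 = 23] subtract 7: x sits inside (… + 7) ⇒ sub: (x - 1)^2 = 16.
Step 4. [(x - 1)^2 = 16] LHS squared, RHS 16 ≥ 0: apply √ (±). So sqrt: x - 1 = 4 or -4.
Step 5. [x - 1 = 4 or -4] 1 comes off first (add 1), so sub: x = 5 or -3.

Answer: x ∈ {-3, 5}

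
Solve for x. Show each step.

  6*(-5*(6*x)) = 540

Step 1. [6*(-5*(6*x)) = 540] LHS = 6·(…); ÷6 both sides. So div: -5*(6*x) = 90.
Step 2. [-5*(6*x) = 90] LHS = -5·(…); ÷-5 both sides, so div: 6*x = -18.
Step 3. [6*x = -18] LHS = 6·(…); ÷6 both sides ⇒ div: x = -3.

Answer: x ∈ {-3}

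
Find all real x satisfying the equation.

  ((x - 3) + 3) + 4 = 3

Step 1. [((x - 3) + 3) + 4 = 3] +4 is outermost — subtract 4 both sides ⇒ sub: (x - 3) + 3 = -1.
Step 2. [(x - 3) + 3 = -1] +3 is outermost — subtract 3 both sides. So sub: x - 3 = -4.
Step 3. [x - 3 = -4] peel the -3: add 3 from each side, so sub: x = -1.

Answer: x ∈ {-1}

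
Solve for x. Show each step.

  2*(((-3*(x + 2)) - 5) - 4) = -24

Step 1. [2*(((-3*(x + 2)) - 5) - 4) = -24] LHS = 2·(…); ÷2 both sides. So div: ((-3*(x + 2)) - 5) - 4 = -12.
Step 2. [((-3*(x + 2)) - 5) - 4 = -12] add 4: x sits inside (… - 4) ⇒ sub: (-3*(x + 2)) - 5 = -8.
Step 3. [(-3*(x + 2)) - 5 = -8] peel the -5: add 5 from each side ⇒ sub: -3*(x + 2) = -3.
Step 4. [-3*(x + 2) = -3] -3·(inner) — divide through by -3. So div: x + 2 = 1.
Step 5. [x + 2 = 1] +2 is outermost — subtract 2 both sides. So sub: x = -1.

Answer: x ∈ {-1}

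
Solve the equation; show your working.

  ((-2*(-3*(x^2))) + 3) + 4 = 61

Step 1. [((-2*(-3*(x^2))) + 3) + 4 = 61] the outer +4 inverts by subtracting 4, so sub: (-2*(-3*(x^2))) + 3 = 57.
Step 2. [(-2*(-3*(x^2))) + 3 = 57] subtract 3: x sits inside (… + 3), so sub: -2*(-3*(x^2)) = 54.
Step 3. [-2*(-3*(x^2)) = 54] -2·(inner) — divide through by -2 ⇒ div: -3*(x^2) = -27.
Step 4. [-3*(x^2) = -27] -3·(inner) — divide through by -3, so div: x^2 = 9.
Step 5. [x^2 = 9] LHS squared, RHS 9 ≥ 0: apply √ (±). So sqrt: x = 3 or -3.

Answer: x ∈ {-3, 3}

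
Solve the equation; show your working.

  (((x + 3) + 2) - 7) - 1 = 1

Step 1. [(((x + 3) + 2) - 7) - 1 = 1] peel the -1: add 1 from each side ⇒ sub: ((x + 3) + 2) - 7 = 2.
Step 2. [((x + 3) + 2) - 7 = 2] peel the -7: add 7 from each side, so sub: (x + 3) + 2 = 9.
Step 3. [(x + 3) + 2 = 9] peel the +2: subtract 2 from each side ⇒ sub: x + 3 = 7.
Step 4. [x + 3 = 7] +3 is outermost — subtract 3 both sides ⇒ sub: x = 4.

Answer: x ∈ {4}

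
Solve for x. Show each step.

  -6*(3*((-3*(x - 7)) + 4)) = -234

Step 1. [-6*(3*((-3*(x - 7)) + 4)) = -234] -6·(inner) — divide through by -6 ⇒ div: 3*((-3*(x - 7)) + 4) = 39.
Step 2. [3*((-3*(x - 7)) + 4) = 39] divide by the outer 3, so div: (-3*(x - 7)) + 4 = 13.
Step 3. [(-3*(x - 7)) + 4 = 13] the outer +4 inverts by subtracting 4, so sub: -3*(x - 7) = 9.
Step 4. [-3*(x - 7) = 9] divide by the outer -3, so div: x - 7 = -3.
Step 5. [x - 7 = -3] peel the -7: add 7 from each side, so sub: x = 4.

Answer: x ∈ {4}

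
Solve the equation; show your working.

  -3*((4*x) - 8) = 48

Step 1. [-3*((4*x) - 8) = 48] LHS = -3·(…); ÷-3 both sides, so div: (4*x) - 8 = -16.
Step 2. [(4*x) - 8 = -16] 4 | LHS and 4 | -16: pull 4 out ⇒ factor: x - 2 = -4.
Step 3. [x - 2 = -4] -2 is outermost — add 2 both sides ⇒ sub: x = -2.

Answer: x ∈ {-2}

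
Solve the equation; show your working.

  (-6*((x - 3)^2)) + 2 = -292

Step 1. [(-6*((x - 3)^2)) + 2 = -292] peel the +2: subtract 2 from each side ⇒ sub: -6*((x - 3)^2) = -294.
Step 2. [-6*((x - 3)^2) = -294] -6 out front; divide by -6. So div: (x - 3)^2 = 49.
Step 3. [(x - 3)^2 = 49] LHS squared, RHS 49 ≥ 0: apply √ (±) ⇒ sqrt: x - 3 = 7 or -7.
Step 4. [x - 3 = 7 or -7] 3 comes off first (add 3). So sub: x = 10 or -4.

Answer: x ∈ {-4, 10}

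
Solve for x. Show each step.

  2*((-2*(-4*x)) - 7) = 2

Step 1. [2*((-2*(-4*x)) - 7) = 2] LHS = 2·(…); ÷2 both sides. So div: (-2*(-4*x)) - 7 = 1.
Step 2. [(-2*(-4*x)) - 7 = 1] peel the -7: add 7 from each side. So sub: -2*(-4*x) = 8.
Step 3. [-2*(-4*x) = 8] -2·(inner) — divide through by -2. So div: -4*x = -4.
Step 4. [-4*x = -4] LHS = -4·(…); ÷-4 both sides. So div: x = 1.

Answer: x ∈ {1}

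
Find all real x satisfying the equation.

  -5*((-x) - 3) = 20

Step 1. [-5*((-x) - 3) = 20] divide by the outer -5. So div: (-x) - 3 = -4.
Step 2. [(-x) - 3 = -4] peel the -3: add 3 from each side, so sub: -x = -1.
Step 3. [-x = -1] flip signs both sides, so neg: x = 1.

Answer: x ∈ {1}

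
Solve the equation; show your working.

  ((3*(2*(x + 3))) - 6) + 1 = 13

Step 1. [((3*(2*(x + 3))) - 6) + 1 = 13] the outer +1 inverts by subtracting 1 ⇒ sub: (3*(2*(x + 3))) - 6 = 12.
Step 2. [(3*(2*(x + 3))) - 6 = 12] -6 is outermost — add 6 both sides ⇒ sub: 3*(2*(x + 3)) = 18.
Step 3. [3*(2*(x + 3)) = 18] LHS = 3·(…); ÷3 both sides, so div: 2*(x + 3) = 6.
Step 4. [2*(x + 3) = 6] leading coefficient 2: divide by 2 ⇒ div: x + 3 = 3.
Step 5. [x + 3 = 3] subtract 3: x sits inside (… + 3), so sub: x = 0.

Answer: x ∈ {0}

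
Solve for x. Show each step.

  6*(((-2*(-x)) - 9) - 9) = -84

Step 1. [6*(((-2*(-x)) - 9) - 9) = -84] 6 out front; divide by 6, so div: ((-2*(-x)) - 9) - 9 = -14.
Step 2. [((-2*(-x)) - 9) - 9 = -14] 9 comes off first (add 9), so sub: (-2*(-x)) - 9 = -5.
Step 3. [(-2*(-x)) - 9 = -5] -9 is outermost — add 9 both sides ⇒ sub: -2*(-x) = 4.
Step 4. [-2*(-x) = 4] leading coefficient -2: divide by -2, so div: -x = -2.
Step 5. [-x = -2] flip signs both sides ⇒ neg: x = 2.

Answer: x ∈ {2}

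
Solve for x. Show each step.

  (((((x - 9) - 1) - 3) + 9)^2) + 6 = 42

Step 1. [(((((x - 9) - 1) - 3) + 9)^2) + 6 = 42] 6 comes off first (subtract 6). So sub: ((((x - 9) - 1) - 3) + 9)^2 = 36.
Step 2. [((((x - 9) - 1) - 3) + 9)^2 = 36] √ both sides: 36 ≥ 0 gives two branches. So sqrt: (((x - 9) - 1) - 3) + 9 = 6 or -6.
Step 3. [(((x - 9) - 1) - 3) + 9 = 6 or -6] 9 comes off first (subtract 9). So sub: ((x - 9) - 1) - 3 = -3 or -15.
Step 4. [((x - 9) - 1) - 3 = -3 or -15] add 3: x sits inside (… - 3) ⇒ sub: (x - 9) - 1 = 0 or -12.
Step 5. [(x - 9) - 1 = 0 or -12] add 1: x sits inside (… - 1). So sub: x - 9 = 1 or -11.
Step 6. [x - 9 = 1 or -11] 9 comes off first (add 9). So sub: x = 10 or -2.

Answer: x ∈ {-2, 10}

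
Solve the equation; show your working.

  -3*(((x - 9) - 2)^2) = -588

Step 1. [-3*(((x - 9) - 2)^2) = -588] leading coefficient -3: divide by -3. So div: ((x - 9) - 2)^2 = 196.
Step 2. [((x - 9) - 2)^2 = 196] 196 ≥ 0, LHS is (·)² — take ±√, so sqrt: (x - 9) - 2 = 14 or -14.
Step 3. [(x - 9) - 2 = 14 or -14] add 2: x sits inside (… - 2), so sub: x - 9 = 16 or -12.
Step 4. [x - 9 = 16 or -12] add 9: x sits inside (… - 9). So sub: x = 25 or -3.

Answer: x ∈ {-3, 25}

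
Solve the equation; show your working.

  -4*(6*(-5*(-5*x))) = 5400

Step 1. [-4*(6*(-5*(-5*x))) = 5400] divide by the outer -4, so div: 6*(-5*(-5*x)) = -1350.
Step 2. [6*(-5*(-5*x)) = -1350] leading coefficient 6: divide by 6 ⇒ div: -5*(-5*x) = -225.
Step 3. [-5*(-5*x) = -225] LHS = -5·(…); ÷-5 both sides ⇒ div: -5*x = 45.
Step 4. [-5*x = 45] leading coefficient -5: divide by -5. So div: x = -9.

Answer: x ∈ {-9}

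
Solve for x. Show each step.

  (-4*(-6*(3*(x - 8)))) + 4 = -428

Step 1. [(-4*(-6*(3*(x - 8)))) + 4 = -428] -4 | LHS and -4 | -428: pull -4 out ⇒ factor: (-6*(3*(x - 8))) - 1 = 107.
Step 2. [(-6*(3*(x - 8))) - 1 = 107] 1 comes off first (add 1), so sub: -6*(3*(x - 8)) = 108.
Step 3. [-6*(3*(x - 8)) = 108] -6 out front; divide by -6 ⇒ div: 3*(x - 8) = -18.
Step 4. [3*(x - 8) = -18] LHS = 3·(…); ÷3 both sides. So div: x - 8 = -6.
Step 5. [x - 8 = -6] peel the -8: add 8 from each side. So sub: x = 2.

Answer: x ∈ {2}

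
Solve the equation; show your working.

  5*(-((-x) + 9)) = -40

Step 1. [5*(-((-x) + 9)) = -40] 5·(inner) — divide through by 5. So div: -((-x) + 9) = -8.
Step 2. [-((-x) + 9) = -8] flip signs both sides. So neg: (-x) + 9 = 8.
Step 3. [(-x) + 9 = 8] 9 comes off first (subtract 9), so sub: -x = -1.
Step 4. [-x = -1] flip signs both sides. So neg: x = 1.

Answer: x ∈ {1}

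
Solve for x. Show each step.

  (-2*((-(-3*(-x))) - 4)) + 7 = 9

Step 1. [(-2*((-(-3*(-x))) - 4)) + 7 = 9] +7 is outermost — subtract 7 both sides ⇒ sub: -2*((-(-3*(-x))) - 4) = 2.
Step 2. [-2*((-(-3*(-x))) - 4) = 2] -2 out front; divide by -2 ⇒ div: (-(-3*(-x))) - 4 = -1.
Step 3. [(-(-3*(-x))) - 4 = -1] -4 is outermost — add 4 both sides ⇒ sub: -(-3*(-x)) = 3.
Step 4. [-(-3*(-x)) = 3] leading − — multiply by −1. So neg: -3*(-x) = -3.
Step 5. [-3*(-x) = -3] LHS = -3·(…); ÷-3 both sides. So div: -x = 1.
Step 6. [-x = 1] flip signs both sides, so neg: x = -1.

Answer: x ∈ {-1}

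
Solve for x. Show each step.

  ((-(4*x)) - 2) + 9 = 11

Step 1. [((-(4*x)) - 2) + 9 = 11] +9 is outermost — subtract 9 both sides ⇒ sub: (-(4*x)) - 2 = 2.
Step 2. [(-(4*x)) - 2 = 2] add 2: x sits inside (… - 2) ⇒ sub: -(4*x) = 4.
Step 3. [-(4*x) = 4] flip signs both sides, so neg: 4*x = -4.
Step 4. [4*x = -4] LHS = 4·(…); ÷4 both sides ⇒ div: x = -1.

Answer: x ∈ {-1}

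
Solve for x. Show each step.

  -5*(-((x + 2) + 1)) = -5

Step 1. [-5*(-((x + 2) + 1)) = -5] LHS = -5·(…); ÷-5 both sides, so div: -((x + 2) + 1) = 1.
Step 2. [-((x + 2) + 1) = 1] LHS negated; negate both sides, so neg: (x + 2) + 1 = -1.
Step 3. [(x + 2) + 1 = -1] subtract 1: x sits inside (… + 1). So sub: x + 2 = -2.
Step 4. [x + 2 = -2] 2 comes off first (subtract 2), so sub: x = -4.

Answer: x ∈ {-4}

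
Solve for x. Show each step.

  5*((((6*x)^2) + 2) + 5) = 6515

Step 1. [5*((((6*x)^2) + 2) + 5) = 6515] 5·(inner) — divide through by 5 ⇒ div: (((6*x)^2) + 2) + 5 = 1303.
Step 2. [(((6*x)^2) + 2) + 5 = 1303] +5 is outermost — subtract 5 both sides, so sub: ((6*x)^2) + 2 = 1298.
Step 3. [((6*x)^2) + 2 = 1298] +2 is outermost — subtract 2 both sides, so sub: (6*x)^2 = 1296.
Step 4. [(6*x)^2 = 1296] LHS squared, RHS 1296 ≥ 0: apply √ (±). So sqrt: 6*x = 36 or -36.
Step 5. [6*x = 36 or -36] leading coefficient 6: divide by 6 ⇒ div: x = 6 or -6.

Answer: x ∈ {-6, 6}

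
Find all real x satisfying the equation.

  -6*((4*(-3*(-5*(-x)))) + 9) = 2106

Step 1. [-6*((4*(-3*(-5*(-x)))) + 9) = 2106] leading coefficient -6: divide by -6. So div: (4*(-3*(-5*(-x)))) + 9 = -351.
Step 2. [(4*(-3*(-5*(-x)))) + 9 = -351] peel the +9: subtract 9 from each side ⇒ sub: 4*(-3*(-5*(-x))) = -360.
Step 3. [4*(-3*(-5*(-x))) = -360] leading coefficient 4: divide by 4. So div: -3*(-5*(-x)) = -90.
Step 4. [-3*(-5*(-x)) = -90] -3 out front; divide by -3. So div: -5*(-x) = 30.
Step 5. [-5*(-x) = 30] leading coefficient -5: divide by -5 ⇒ div: -x = -6.
Step 6. [-x = -6] LHS negated; negate both sides ⇒ neg: x = 6.

Answer: x ∈ {6}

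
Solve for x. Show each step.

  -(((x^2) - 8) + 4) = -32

Step 1. [-(((x^2) - 8) + 4) = -32] flip signs both sides, so neg: ((x^2) - 8) + 4 = 32.
Step 2. [((x^2) - 8) + 4 = 32] +4 is outermost — subtract 4 both sides ⇒ sub: (x^2) - 8 = 28.
Step 3. [(x^2) - 8 = 28] 8 comes off first (add 8). So sub: x^2 = 36.
Step 4. [x^2 = 36] 36 ≥ 0, LHS is (·)² — take ±√ ⇒ sqrt: x = 6 or -6.

Answer: x ∈ {-6, 6}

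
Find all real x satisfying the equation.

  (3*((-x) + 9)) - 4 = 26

Step 1. [(3*((-x) + 9)) - 4 = 26] peel the -4: add 4 from each side, so sub: 3*((-x) + 9) = 30.
Step 2. [3*((-x) + 9) = 30] divide by the outer 3 ⇒ div: (-x) + 9 = 10.
Step 3. [(-x) + 9 = 10] +9 is outermost — subtract 9 both sides ⇒ sub: -x = 1.
Step 4. [-x = 1] flip signs both sides. So neg: x = -1.

Answer: x ∈ {-1}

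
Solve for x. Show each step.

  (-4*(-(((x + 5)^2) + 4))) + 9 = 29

Step 1. [(-4*(-(((x + 5)^2) + 4))) + 9 = 29] peel the +9: subtract 9 from each side, so sub: -4*(-(((x + 5)^2) + 4)) = 20.
Step 2. [-4*(-(((x + 5)^2) + 4)) = 20] -4·(inner) — divide through by -4 ⇒ div: -(((x + 5)^2) + 4) = -5.
Step 3. [-(((x + 5)^2) + 4) = -5] leading − — multiply by −1. So neg: ((x + 5)^2) + 4 = 5.
Step 4. [((x + 5)^2) + 4 = 5] peel the +4: subtract 4 from each side ⇒ sub: (x + 5)^2 = 1.
Step 5. [(x + 5)^2 = 1] LHS squared, RHS 1 ≥ 0: apply √ (±), so sqrt: x + 5 = 1 or -1.
Step 6. [x + 5 = 1 or -1] the outer +5 inverts by subtracting 5 ⇒ sub: x = -4 or -6.

Answer: x ∈ {-6, -4}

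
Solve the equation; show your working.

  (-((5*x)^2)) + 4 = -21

Step 1. [(-((5*x)^2)) + 4 = -21] subtract 4: x sits inside (… + 4). So sub: -((5*x)^2) = -25.
Step 2. [-((5*x)^2) = -25] flip signs both sides ⇒ neg: (5*x)^2 = 25.
Step 3. [(5*x)^2 = 25] √ both sides: 25 ≥ 0 gives two branches. So sqrt: 5*x = 5 or -5.
Step 4. [5*x = 5 or -5] divide by the outer 5. So div: x = 1 or -1.

Answer: x ∈ {-1, 1}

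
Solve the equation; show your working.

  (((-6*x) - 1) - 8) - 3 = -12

Step 1. [(((-6*x) - 1) - 8) - 3 = -12] add 3: x sits inside (… - 3). So sub: ((-6*x) - 1) - 8 = -9.
Step 2. [((-6*x) - 1) - 8 = -9] -8 is outermost — add 8 both sides. So sub: (-6*x) - 1 = -1.
Step 3. [(-6*x) - 1 = -1] 1 comes off first (add 1), so sub: -6*x = 0.
Step 4. [-6*x = 0] divide by the outer -6. So div: x = 0.

Answer: x ∈ {0}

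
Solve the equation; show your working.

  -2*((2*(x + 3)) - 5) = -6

Step 1. [-2*((2*(x + 3)) - 5) = -6] leading coefficient -2: divide by -2, so div: (2*(x + 3)) - 5 = 3.
Step 2. [(2*(x + 3)) - 5 = 3] 5 comes off first (add 5). So sub: 2*(x + 3) = 8.
Step 3. [2*(x + 3) = 8] 2·(inner) — divide through by 2, so div: x + 3 = 4.
Step 4. [x + 3 = 4] 3 comes off first (subtract 3) ⇒ sub: x = 1.

Answer: x ∈ {1}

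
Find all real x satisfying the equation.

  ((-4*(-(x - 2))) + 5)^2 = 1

Step 1. [((-4*(-(x - 2))) + 5)^2 = 1] LHS squared, RHS 1 ≥ 0: apply √ (±). So sqrt: (-4*(-(x - 2))) + 5 = 1 or -1.
Step 2. [(-4*(-(x - 2))) + 5 = 1 or -1] peel the +5: subtract 5 from each side. So sub: -4*(-(x - 2)) = -4 or -6.
Step 3. [-4*(-(x - 2)) = -4 or -6] LHS = -4·(…); ÷-4 both sides. So div: -(x - 2) = 1 or 3/2.
Step 4. [-(x - 2) = 1 or 3/2] leading − — multiply by −1. So neg: x - 2 = -1 or -3/2.
Step 5. [x - 2 = -1 or -3/2] -2 is outermost — add 2 both sides, so sub: x = 1 or 1/2.

Answer: x ∈ {1/2, 1}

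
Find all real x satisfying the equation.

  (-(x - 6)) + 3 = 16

Step 1. [(-(x - 6)) + 3 = 16] peel the +3: subtract 3 from each side ⇒ sub: -(x - 6) = 13.
Step 2. [-(x - 6) = 13] leading − — multiply by −1. So neg: x - 6 = -13.
Step 3. [x - 6 = -13] peel the -6: add 6 from each side. So sub: x = -7.

Answer: x ∈ {-7}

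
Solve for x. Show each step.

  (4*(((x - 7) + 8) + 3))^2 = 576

Step 1. [(4*(((x - 7) + 8) + 3))^2 = 576] √ both sides: 576 ≥ 0 gives two branches. So sqrt: 4*(((x - 7) + 8) + 3) = 24 or -24.
Step 2. [4*(((x - 7) + 8) + 3) = 24 or -24] leading coefficient 4: divide by 4, so div: ((x - 7) + 8) + 3 = 6 or -6.
Step 3. [((x - 7) + 8) + 3 = 6 or -6] the outer +3 inverts by subtracting 3. So sub: (x - 7) + 8 = 3 or -9.
Step 4. [(x - 7) + 8 = 3 or -9] subtract 8: x sits inside (… + 8), so sub: x - 7 = -5 or -17.
Step 5. [x - 7 = -5 or -17] -7 is outermost — add 7 both sides ⇒ sub: x = 2 or -10.

Answer: x ∈ {-10, 2}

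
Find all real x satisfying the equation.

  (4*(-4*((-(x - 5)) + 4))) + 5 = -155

Step 1. [(4*(-4*((-(x - 5)) + 4))) + 5 = -155] the outer +5 inverts by subtracting 5, so sub: 4*(-4*((-(x - 5)) + 4)) = -160.
Step 2. [4*(-4*((-(x - 5)) + 4)) = -160] leading coefficient 4: divide by 4 ⇒ div: -4*((-(x - 5)) + 4) = -40.
Step 3. [-4*((-(x - 5)) + 4) = -40] -4·(inner) — divide through by -4, so div: (-(x - 5)) + 4 = 10.
Step 4. [(-(x - 5)) + 4 = 10] +4 is outermost — subtract 4 both sides ⇒ sub: -(x - 5) = 6.
Step 5. [-(x - 5) = 6] leading − — multiply by −1 ⇒ neg: x - 5 = -6.
Step 6. [x - 5 = -6] the outer -5 inverts by adding 5 ⇒ sub: x = -1.

Answer: x ∈ {-1}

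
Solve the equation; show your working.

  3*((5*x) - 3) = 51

Step 1. [3*((5*x) - 3) = 51] leading coefficient 3: divide by 3. So div: (5*x) - 3 = 17.
Step 2. [(5*x) - 3 = 17] add 3: x sits inside (… - 3) ⇒ sub: 5*x = 20.
Step 3. [5*x = 20] LHS = 5·(…); ÷5 both sides ⇒ div: x = 4.

Answer: x ∈ {4}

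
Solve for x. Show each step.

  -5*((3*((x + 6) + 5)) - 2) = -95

Step 1. [-5*((3*((x + 6) + 5)) - 2) = -95] -5 out front; divide by -5. So div: (3*((x + 6) + 5)) - 2 = 19.
Step 2. [(3*((x + 6) + 5)) - 2 = 19] 2 comes off first (add 2). So sub: 3*((x + 6) + 5) = 21.
Step 3. [3*((x + 6) + 5) = 21] divide by the outer 3, so div: (x + 6) + 5 = 7.
Step 4. [(x + 6) + 5 = 7] subtract 5: x sits inside (… + 5), so sub: x + 6 = 2.
Step 5. [x + 6 = 2] +6 is outermost — subtract 6 both sides ⇒ sub: x = -4.

Answer: x ∈ {-4}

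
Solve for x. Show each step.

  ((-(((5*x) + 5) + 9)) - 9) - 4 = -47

Step 1. [((-(((5*x) + 5) + 9)) - 9) - 4 = -47] -4 is outermost — add 4 both sides ⇒ sub: (-(((5*x) + 5) + 9)) - 9 = -43.
Step 2. [(-(((5*x) + 5) + 9)) - 9 = -43] the outer -9 inverts by adding 9. So sub: -(((5*x) + 5) + 9) = -34.
Step 3. [-(((5*x) + 5) + 9) = -34] flip signs both sides. So neg: ((5*x) + 5) + 9 = 34.
Step 4. [((5*x) + 5) + 9 = 34] the outer +9 inverts by subtracting 9 ⇒ sub: (5*x) + 5 = 25.
Step 5. [(5*x) + 5 = 25] 5 | LHS and 5 | 25: pull 5 out. So factor: x + 1 = 5.
Step 6. [x + 1 = 5] +1 is outermost — subtract 1 both sides ⇒ sub: x = 4.

Answer: x ∈ {4}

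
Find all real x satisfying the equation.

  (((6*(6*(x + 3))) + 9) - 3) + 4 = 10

Step 1. [(((6*(6*(x + 3))) + 9) - 3) + 4 = 10] the outer +4 inverts by subtracting 4, so sub: ((6*(6*(x + 3))) + 9) - 3 = 6.
Step 2. [((6*(6*(x + 3))) + 9) - 3 = 6] the outer -3 inverts by adding 3, so sub: (6*(6*(x + 3))) + 9 = 9.
Step 3. [(6*(6*(x + 3))) + 9 = 9] peel the +9: subtract 9 from each side. So sub: 6*(6*(x + 3)) = 0.
Step 4. [6*(6*(x + 3)) = 0] leading coefficient 6: divide by 6, so div: 6*(x + 3) = 0.
Step 5. [6*(x + 3) = 0] divide by the outer 6 ⇒ div: x + 3 = 0.
Step 6. [x + 3 = 0] subtract 3: x sits inside (… + 3) ⇒ sub: x = -3.

Answer: x ∈ {-3}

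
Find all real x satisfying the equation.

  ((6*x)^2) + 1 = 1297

Step 1. [((6*x)^2) + 1 = 1297] peel the +1: subtract 1 from each side. So sub: (6*x)^2 = 1296.
Step 2. [(6*x)^2 = 1296] LHS squared, RHS 1296 ≥ 0: apply √ (±) ⇒ sqrt: 6*x = 36 or -36.
Step 3. [6*x = 36 or -36] leading coefficient 6: divide by 6 ⇒ div: x = 6 or -6.

Answer: x ∈ {-6, 6}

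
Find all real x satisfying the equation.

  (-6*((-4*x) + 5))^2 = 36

Step 1. [(-6*((-4*x) + 5))^2 = 36] √ both sides: 36 ≥ 0 gives two branches, so sqrt: -6*((-4*x) + 5) = 6 or -6.
Step 2. [-6*((-4*x) + 5) = 6 or -6] -6 out front; divide by -6. So div: (-4*x) + 5 = -1 or 1.
Step 3. [(-4*x) + 5 = -1 or 1] the outer +5 inverts by subtracting 5. So sub: -4*x = -6 or -4.
Step 4. [-4*x = -6 or -4] divide by the outer -4, so div: x = 3/2 or 1.

Answer: x ∈ {1, 3/2}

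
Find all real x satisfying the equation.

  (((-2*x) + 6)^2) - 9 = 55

Step 1. [(((-2*x) + 6)^2) - 9 = 55] the outer -9 inverts by adding 9, so sub: ((-2*x) + 6)^2 = 64.
Step 2. [((-2*x) + 6)^2 = 64] √ both sides: 64 ≥ 0 gives two branches, so sqrt: (-2*x) + 6 = 8 or -8.
Step 3. [(-2*x) + 6 = 8 or -8] 6 comes off first (subtract 6) ⇒ sub: -2*x = 2 or -14.
Step 4. [-2*x = 2 or -14] leading coefficient -2: divide by -2, so div: x = -1 or 7.

Answer: x ∈ {-1, 7}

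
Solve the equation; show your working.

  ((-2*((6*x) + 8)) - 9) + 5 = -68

Step 1. [((-2*((6*x) + 8)) - 9) + 5 = -68] the outer +5 inverts by subtracting 5. So sub: (-2*((6*x) + 8)) - 9 = -73.
Step 2. [(-2*((6*x) + 8)) - 9 = -73] 9 comes off first (add 9). So sub: -2*((6*x) + 8) = -64.
Step 3. [-2*((6*x) + 8) = -64] LHS = -2·(…); ÷-2 both sides ⇒ div: (6*x) + 8 = 32.
Step 4. [(6*x) + 8 = 32] subtract 8: x sits inside (… + 8), so sub: 6*x = 24.
Step 5. [6*x = 24] 6 out front; divide by 6. So div: x = 4.

Answer: x ∈ {4}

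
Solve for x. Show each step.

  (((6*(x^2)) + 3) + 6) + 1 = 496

Step 1. [(((6*(x^2)) + 3) + 6) + 1 = 496] the outer +1 inverts by subtracting 1 ⇒ sub: ((6*(x^2)) + 3) + 6 = 495.
Step 2. [((6*(x^2)) + 3) + 6 = 495] subtract 6: x sits inside (… + 6), so sub: (6*(x^2)) + 3 = 489.
Step 3. [(6*(x^2)) + 3 = 489] subtract 3: x sits inside (… + 3) ⇒ sub: 6*(x^2) = 486.
Step 4. [6*(x^2) = 486] 6 out front; divide by 6. So div: x^2 = 81.
Step 5. [x^2 = 81] LHS squared, RHS 81 ≥ 0: apply √ (±), so sqrt: x = 9 or -9.

Answer: x ∈ {-9, 9}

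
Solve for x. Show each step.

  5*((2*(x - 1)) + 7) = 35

Step 1. [5*((2*(x - 1)) + 7) = 35] 5·(inner) — divide through by 5. So div: (2*(x - 1)) + 7 = 7.
Step 2. [(2*(x - 1)) + 7 = 7] 7 comes off first (subtract 7), so sub: 2*(x - 1) = 0.
Step 3. [2*(x - 1) = 0] 2·(inner) — divide through by 2 ⇒ div: x - 1 = 0.
Step 4. [x - 1 = 0] the outer -1 inverts by adding 1, so sub: x = 1.

Answer: x ∈ {1}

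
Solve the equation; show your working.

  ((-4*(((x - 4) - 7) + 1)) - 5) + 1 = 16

Step 1. [((-4*(((x - 4) - 7) + 1)) - 5) + 1 = 16] peel the +1: subtract 1 from each side. So sub: (-4*(((x - 4) - 7) + 1)) - 5 = 15.
Step 2. [(-4*(((x - 4) - 7) + 1)) - 5 = 15] add 5: x sits inside (… - 5). So sub: -4*(((x - 4) - 7) + 1) = 20.
Step 3. [-4*(((x - 4) - 7) + 1) = 20] -4·(inner) — divide through by -4 ⇒ div: ((x - 4) - 7) + 1 = -5.
Step 4. [((x - 4) - 7) + 1 = -5] peel the +1: subtract 1 from each side, so sub: (x - 4) - 7 = -6.
Step 5. [(x - 4) - 7 = -6] peel the -7: add 7 from each side. So sub: x - 4 = 1.
Step 6. [x - 4 = 1] -4 is outermost — add 4 both sides ⇒ sub: x = 5.

Answer: x ∈ {5}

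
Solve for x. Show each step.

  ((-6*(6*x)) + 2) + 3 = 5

Step 1. [((-6*(6*x)) + 2) + 3 = 5] +3 is outermost — subtract 3 both sides. So sub: (-6*(6*x)) + 2 = 2.
Step 2. [(-6*(6*x)) + 2 = 2] subtract 2: x sits inside (… + 2) ⇒ sub: -6*(6*x) = 0.
Step 3. [-6*(6*x) = 0] -6·(inner) — divide through by -6 ⇒ div: 6*x = 0.
Step 4. [6*x = 0] divide by the outer 6. So div: x = 0.

Answer: x ∈ {0}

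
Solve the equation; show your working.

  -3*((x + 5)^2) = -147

Step 1. [-3*((x + 5)^2) = -147] divide by the outer -3, so div: (x + 5)^2 = 49.
Step 2. [(x + 5)^2 = 49] 49 ≥ 0, LHS is (·)² — take ±√, so sqrt: x + 5 = 7 or -7.
Step 3. [x + 5 = 7 or -7] peel the +5: subtract 5 from each side ⇒ sub: x = 2 or -12.

Answer: x ∈ {-12, 2}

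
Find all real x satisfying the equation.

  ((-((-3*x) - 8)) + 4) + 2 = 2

Step 1. [((-((-3*x) - 8)) + 4) + 2 = 2] +2 is outermost — subtract 2 both sides, so sub: (-((-3*x) - 8)) + 4 = 0.
Step 2. [(-((-3*x) - 8)) + 4 = 0] peel the +4: subtract 4 from each side, so sub: -((-3*x) - 8) = -4.
Step 3. [-((-3*x) - 8) = -4] flip signs both sides, so neg: (-3*x) - 8 = 4.
Step 4. [(-3*x) - 8 = 4] peel the -8: add 8 from each side ⇒ sub: -3*x = 12.
Step 5. [-3*x = 12] divide by the outer -3, so div: x = -4.

Answer: x ∈ {-4}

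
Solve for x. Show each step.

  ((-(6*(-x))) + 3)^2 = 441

Step 1. [((-(6*(-x))) + 3)^2 = 441] 441 ≥ 0, LHS is (·)² — take ±√ ⇒ sqrt: (-(6*(-x))) + 3 = 21 or -21.
Step 2. [(-(6*(-x))) + 3 = 21 or -21] 3 comes off first (subtract 3), so sub: -(6*(-x)) = 18 or -24.
Step 3. [-(6*(-x)) = 18 or -24] flip signs both sides, so neg: 6*(-x) = -18 or 24.
Step 4. [6*(-x) = -18 or 24] leading coefficient 6: divide by 6, so div: -x = -3 or 4.
Step 5. [-x = -3 or 4] LHS negated; negate both sides, so neg: x = 3 or -4.

Answer: x ∈ {-4, 3}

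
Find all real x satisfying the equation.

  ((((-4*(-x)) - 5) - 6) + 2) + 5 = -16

Step 1. [((((-4*(-x)) - 5) - 6) + 2) + 5 = -16] peel the +5: subtract 5 from each side. So sub: (((-4*(-x)) - 5) - 6) + 2 = -21.
Step 2. [(((-4*(-x)) - 5) - 6) + 2 = -21] subtract 2: x sits inside (… + 2). So sub: ((-4*(-x)) - 5) - 6 = -23.
Step 3. [((-4*(-x)) - 5) - 6 = -23] -6 is outermost — add 6 both sides. So sub: (-4*(-x)) - 5 = -17.
Step 4. [(-4*(-x)) - 5 = -17] 5 comes off first (add 5) ⇒ sub: -4*(-x) = -12.
Step 5. [-4*(-x) = -12] LHS = -4·(…); ÷-4 both sides ⇒ div: -x = 3.
Step 6. [-x = 3] flip signs both sides ⇒ neg: x = -3.

Answer: x ∈ {-3}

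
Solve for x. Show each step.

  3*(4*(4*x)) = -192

Step 1. [3*(4*(4*x)) = -192] LHS = 3·(…); ÷3 both sides. So div: 4*(4*x) = -64.
Step 2. [4*(4*x) = -64] divide by the outer 4 ⇒ div: 4*x = -16.
Step 3. [4*x = -16] divide by the outer 4, so div: x = -4.

Answer: x ∈ {-4}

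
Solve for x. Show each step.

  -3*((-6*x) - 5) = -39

Step 1. [-3*((-6*x) - 5) = -39] -3 out front; divide by -3. So div: (-6*x) - 5 = 13.
Step 2. [(-6*x) - 5 = 13] 5 comes off first (add 5), so sub: -6*x = 18.
Step 3. [-6*x = 18] leading coefficient -6: divide by -6. So div: x = -3.

Answer: x ∈ {-3}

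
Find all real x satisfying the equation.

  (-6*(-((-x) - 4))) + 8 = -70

Step 1. [(-6*(-((-x) - 4))) + 8 = -70] the outer +8 inverts by subtracting 8. So sub: -6*(-((-x) - 4)) = -78.
Step 2. [-6*(-((-x) - 4)) = -78] LHS = -6·(…); ÷-6 both sides ⇒ div: -((-x) - 4) = 13.
Step 3. [-((-x) - 4) = 13] leading − — multiply by −1 ⇒ neg: (-x) - 4 = -13.
Step 4. [(-x) - 4 = -13] peel the -4: add 4 from each side. So sub: -x = -9.
Step 5. [-x = -9] leading − — multiply by −1 ⇒ neg: x = 9.

Answer: x ∈ {9}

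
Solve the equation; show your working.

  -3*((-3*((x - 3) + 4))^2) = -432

Step 1. [-3*((-3*((x - 3) + 4))^2) = -432] -3·(inner) — divide through by -3. So div: (-3*((x - 3) + 4))^2 = 144.
Step 2. [(-3*((x - 3) + 4))^2 = 144] LHS squared, RHS 144 ≥ 0: apply √ (±) ⇒ sqrt: -3*((x - 3) + 4) = 12 or -12.
Step 3. [-3*((x - 3) + 4) = 12 or -12] -3 out front; divide by -3, so div: (x - 3) + 4 = -4 or 4.
Step 4. [(x - 3) + 4 = -4 or 4] 4 comes off first (subtract 4). So sub: x - 3 = -8 or 0.
Step 5. [x - 3 = -8 or 0] the outer -3 inverts by adding 3, so sub: x = -5 or 3.

Answer: x ∈ {-5, 3}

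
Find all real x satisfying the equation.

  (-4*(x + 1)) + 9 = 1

Step 1. [(-4*(x + 1)) + 9 = 1] +9 is outermost — subtract 9 both sides ⇒ sub: -4*(x + 1) = -8.
Step 2. [-4*(x + 1) = -8] -4 out front; divide by -4 ⇒ div: x + 1 = 2.
Step 3. [x + 1 = 2] subtract 1: x sits inside (… + 1). So sub: x = 1.

Answer: x ∈ {1}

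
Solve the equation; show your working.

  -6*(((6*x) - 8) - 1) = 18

Step 1. [-6*(((6*x) - 8) - 1) = 18] leading coefficient -6: divide by -6. So div: ((6*x) - 8) - 1 = -3.
Step 2. [((6*x) - 8) - 1 = -3] the outer -1 inverts by adding 1. So sub: (6*x) - 8 = -2.
Step 3. [(6*x) - 8 = -2] add 8: x sits inside (… - 8). So sub: 6*x = 6.
Step 4. [6*x = 6] leading coefficient 6: divide by 6. So div: x = 1.

Answer: x ∈ {1}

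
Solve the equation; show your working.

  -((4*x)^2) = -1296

Step 1. [-((4*x)^2) = -1296] leading − — multiply by −1, so neg: (4*x)^2 = 1296.
Step 2. [(4*x)^2 = 1296] LHS squared, RHS 1296 ≥ 0: apply √ (±). So sqrt: 4*x = 36 or -36.
Step 3. [4*x = 36 or -36] 4 out front; divide by 4. So div: x = 9 or -9.

Answer: x ∈ {-9, 9}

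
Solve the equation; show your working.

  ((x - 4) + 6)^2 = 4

Step 1. [((x - 4) + 6)^2 = 4] √ both sides: 4 ≥ 0 gives two branches ⇒ sqrt: (x - 4) + 6 = 2 or -2.
Step 2. [(x - 4) + 6 = 2 or -2] +6 is outermost — subtract 6 both sides. So sub: x - 4 = -4 or -8.
Step 3. [x - 4 = -4 or -8] the outer -4 inverts by adding 4 ⇒ sub: x = 0 or -4.

Answer: x ∈ {-4, 0}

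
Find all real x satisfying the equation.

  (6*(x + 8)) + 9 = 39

Step 1. [(6*(x + 8)) + 9 = 39] +9 is outermost — subtract 9 both sides, so sub: 6*(x + 8) = 30.
Step 2. [6*(x + 8) = 30] 6 out front; divide by 6 ⇒ div: x + 8 = 5.
Step 3. [x + 8 = 5] 8 comes off first (subtract 8) ⇒ sub: x = -3.

Answer: x ∈ {-3}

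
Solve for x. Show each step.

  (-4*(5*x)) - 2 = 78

Step 1. [(-4*(5*x)) - 2 = 78] -2 is outermost — add 2 both sides, so sub: -4*(5*x) = 80.
Step 2. [-4*(5*x) = 80] leading coefficient -4: divide by -4, so div: 5*x = -20.
Step 3. [5*x = -20] divide by the outer 5, so div: x = -4.

Answer: x ∈ {-4}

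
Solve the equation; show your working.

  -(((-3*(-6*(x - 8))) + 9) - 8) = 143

Step 1. [-(((-3*(-6*(x - 8))) + 9) - 8) = 143] flip signs both sides. So neg: ((-3*(-6*(x - 8))) + 9) - 8 = -143.
Step 2. [((-3*(-6*(x - 8))) + 9) - 8 = -143] 8 comes off first (add 8), so sub: (-3*(-6*(x - 8))) + 9 = -135.
Step 3. [(-3*(-6*(x - 8))) + 9 = -135] -3 divides every term; factor it out ⇒ factor: (-6*(x - 8)) - 3 = 45.
Step 4. [(-6*(x - 8)) - 3 = 45] add 3: x sits inside (… - 3), so sub: -6*(x - 8) = 48.
Step 5. [-6*(x - 8) = 48] -6·(inner) — divide through by -6 ⇒ div: x - 8 = -8.
Step 6. [x - 8 = -8] peel the -8: add 8 from each side ⇒ sub: x = 0.

Answer: x ∈ {0}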